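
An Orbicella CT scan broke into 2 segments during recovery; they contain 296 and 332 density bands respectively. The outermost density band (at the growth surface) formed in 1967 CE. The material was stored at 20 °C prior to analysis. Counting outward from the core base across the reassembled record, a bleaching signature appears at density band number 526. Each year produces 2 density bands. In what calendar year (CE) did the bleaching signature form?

1916 CE

Total density bands = 296 + 332 = 628.
Between density band 526 and the growth surface there are 628 − 526 = 102 density bands.
Dividing by 2 density bands per year: 102 / 2 = 51 years.
1967 − 51 = 1916 CE.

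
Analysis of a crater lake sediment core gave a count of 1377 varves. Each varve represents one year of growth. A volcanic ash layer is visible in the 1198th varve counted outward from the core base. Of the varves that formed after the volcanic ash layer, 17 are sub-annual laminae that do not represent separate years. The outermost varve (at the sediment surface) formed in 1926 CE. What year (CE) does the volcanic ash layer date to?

1764 CE

The volcanic ash layer sits at varve 1198 from the core base, so 1377 − 1198 = 179 varves formed after it.
Removing the 17 false varves leaves 179 − 17 = 162 true varves beyond the volcanic ash layer.
The varve at the sediment surface is 1926 CE, so the volcanic ash layer dates to 1926 − 162 = 1764 CE.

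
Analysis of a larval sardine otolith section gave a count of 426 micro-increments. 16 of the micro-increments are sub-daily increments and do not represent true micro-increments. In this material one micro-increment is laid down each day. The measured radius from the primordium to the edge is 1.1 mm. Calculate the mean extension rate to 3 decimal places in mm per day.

0.003 mm per day

After corrections the count is 426 − 16 = 410 micro-increments.
1.1 mm over 410 days gives 1.1 / 410 ≈ 0.003 mm per day.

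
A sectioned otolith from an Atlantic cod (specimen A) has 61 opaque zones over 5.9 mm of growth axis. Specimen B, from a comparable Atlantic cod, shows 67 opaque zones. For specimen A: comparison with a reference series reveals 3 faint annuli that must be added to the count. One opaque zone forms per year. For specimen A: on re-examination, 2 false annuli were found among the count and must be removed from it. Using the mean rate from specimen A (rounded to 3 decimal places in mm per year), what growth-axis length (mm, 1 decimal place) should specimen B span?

6.4 mm

Specimen A: true opaque zone count = 61 − 2 + 3 = 62.
A: 5.9 mm over 62 years gives 5.9 / 62 ≈ 0.095 mm/year.
For B, 0.095 mm/year × 67 years = 6.4 mm.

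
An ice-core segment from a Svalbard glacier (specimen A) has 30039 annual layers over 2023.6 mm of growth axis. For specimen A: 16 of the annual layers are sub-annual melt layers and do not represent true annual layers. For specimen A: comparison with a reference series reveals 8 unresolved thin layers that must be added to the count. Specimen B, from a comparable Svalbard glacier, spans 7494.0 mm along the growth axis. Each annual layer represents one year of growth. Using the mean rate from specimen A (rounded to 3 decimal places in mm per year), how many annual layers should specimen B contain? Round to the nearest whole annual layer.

Specimen A: true annual layer count = 30039 − 16 + 8 = 30031.
A: 2023.6 mm over 30031 years gives 2023.6 / 30031 ≈ 0.067 mm/yr.
B spans 7494.0 / 0.067 = 111850.75 years ≈ 111851 annual layers.

111851 annual layers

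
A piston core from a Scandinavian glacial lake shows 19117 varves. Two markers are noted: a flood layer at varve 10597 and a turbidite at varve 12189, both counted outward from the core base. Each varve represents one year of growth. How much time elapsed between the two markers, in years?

Separation: 12189 − 10597 = 1592 varves.
One varve per year makes the interval 1592 years.

1592 years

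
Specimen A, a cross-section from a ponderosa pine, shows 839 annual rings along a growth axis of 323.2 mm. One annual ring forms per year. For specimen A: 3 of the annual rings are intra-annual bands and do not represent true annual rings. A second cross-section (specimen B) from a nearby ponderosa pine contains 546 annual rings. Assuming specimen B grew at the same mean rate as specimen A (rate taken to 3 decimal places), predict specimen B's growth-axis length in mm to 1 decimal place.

Specimen A: adjusted count: 839 − 3 = 836 annual rings.
A: 323.2 mm over 836 years gives 323.2 / 836 ≈ 0.387 mm/year.
B's length ≈ 0.387 × 546 = 211.3 mm.

211.3 mm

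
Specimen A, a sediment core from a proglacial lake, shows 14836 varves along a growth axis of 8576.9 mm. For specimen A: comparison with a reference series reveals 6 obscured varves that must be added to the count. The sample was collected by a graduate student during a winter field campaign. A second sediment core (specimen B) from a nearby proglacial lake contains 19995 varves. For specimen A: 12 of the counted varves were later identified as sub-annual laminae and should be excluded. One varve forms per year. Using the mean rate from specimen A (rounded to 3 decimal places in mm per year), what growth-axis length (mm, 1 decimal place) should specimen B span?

11557.1 mm

Specimen A: after corrections the count is 14836 − 12 + 6 = 14830 varves.
A: Mean rate = 8576.9 mm / 14830 years ≈ 0.578 mm/yr.
For B, 0.578 mm/year × 19995 years = 11557.1 mm.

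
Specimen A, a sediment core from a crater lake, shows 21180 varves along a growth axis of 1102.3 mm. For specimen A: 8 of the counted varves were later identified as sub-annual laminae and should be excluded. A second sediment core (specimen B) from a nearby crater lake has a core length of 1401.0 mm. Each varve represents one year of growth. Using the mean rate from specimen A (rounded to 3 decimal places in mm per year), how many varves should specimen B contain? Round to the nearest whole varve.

26942 varves

Specimen A: correcting the raw count gives 21180 − 8 = 21172 true varves.
A: Mean rate = 1102.3 mm / 21172 years ≈ 0.052 mm per year.
B spans 1401.0 / 0.052 = 26942.31 years ≈ 26942 varves.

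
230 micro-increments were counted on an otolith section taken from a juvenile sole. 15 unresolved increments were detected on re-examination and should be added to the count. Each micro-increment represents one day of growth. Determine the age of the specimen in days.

245 d

Adjusted count: 230 + 15 = 245 micro-increments.
One micro-increment per day makes the duration 245 days.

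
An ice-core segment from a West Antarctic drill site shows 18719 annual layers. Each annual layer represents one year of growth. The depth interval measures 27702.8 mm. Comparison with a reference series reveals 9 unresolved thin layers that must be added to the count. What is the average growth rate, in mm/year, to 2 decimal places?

1.48 mm/year

Correcting the raw count gives 18719 + 9 = 18728 true annual layers.
Mean rate = 27702.8 mm / 18728 years ≈ 1.48 mm/year.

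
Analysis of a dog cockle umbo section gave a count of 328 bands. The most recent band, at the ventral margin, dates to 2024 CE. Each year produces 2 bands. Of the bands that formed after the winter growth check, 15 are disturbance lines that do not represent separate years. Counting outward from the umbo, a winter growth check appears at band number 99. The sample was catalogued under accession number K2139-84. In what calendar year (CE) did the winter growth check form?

The winter growth check sits at band 99 from the umbo, so 328 − 99 = 229 bands formed after it.
Removing the 15 false bands leaves 229 − 15 = 214 true bands beyond the winter growth check.
214 bands at 2 per year is 214 / 2 = 107 years.
The band at the ventral margin is 2024 CE, so the winter growth check dates to 2024 − 107 = 1917 CE.

1917 CE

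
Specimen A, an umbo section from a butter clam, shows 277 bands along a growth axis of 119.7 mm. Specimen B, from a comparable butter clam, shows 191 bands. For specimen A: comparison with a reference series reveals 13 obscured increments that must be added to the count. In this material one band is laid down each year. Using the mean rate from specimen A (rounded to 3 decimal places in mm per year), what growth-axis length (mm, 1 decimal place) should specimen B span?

Specimen A: adjusted count: 277 + 13 = 290 bands.
A: 119.7 mm over 290 years gives 119.7 / 290 ≈ 0.413 mm/year.
For B, 0.413 mm/year × 191 years = 78.9 mm.

78.9 mm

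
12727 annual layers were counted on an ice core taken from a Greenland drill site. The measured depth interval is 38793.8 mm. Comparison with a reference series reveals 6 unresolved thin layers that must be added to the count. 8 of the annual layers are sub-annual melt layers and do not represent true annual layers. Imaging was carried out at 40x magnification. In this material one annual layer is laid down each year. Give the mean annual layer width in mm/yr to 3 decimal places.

3.049 mm/yr

Correcting the raw count gives 12727 − 8 + 6 = 12725 true annual layers.
Mean rate = 38793.8 mm / 12725 years ≈ 3.049 mm/yr.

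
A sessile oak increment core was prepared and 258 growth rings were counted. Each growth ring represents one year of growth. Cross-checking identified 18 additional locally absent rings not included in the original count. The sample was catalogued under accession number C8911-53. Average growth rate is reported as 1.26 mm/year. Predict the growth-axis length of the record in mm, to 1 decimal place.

347.8 mm

Adjusted count: 258 + 18 = 276 growth rings.
276 years at 1.26 mm/year gives 1.26 × 276 = 347.8 mm.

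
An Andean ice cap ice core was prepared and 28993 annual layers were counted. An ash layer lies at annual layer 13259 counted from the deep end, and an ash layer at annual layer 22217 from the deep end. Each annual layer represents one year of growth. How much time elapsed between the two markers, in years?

8958 yr

The two markers are separated by 22217 − 13259 = 8958 annual layers.
At one annual layer per year, 8958 years elapsed between them.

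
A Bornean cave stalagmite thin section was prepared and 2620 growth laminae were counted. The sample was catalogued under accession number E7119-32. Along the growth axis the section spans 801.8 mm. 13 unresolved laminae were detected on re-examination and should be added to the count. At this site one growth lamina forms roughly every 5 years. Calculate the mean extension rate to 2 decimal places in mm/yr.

Correcting the raw count gives 2620 + 13 = 2633 true growth laminae.
Multiplying by 5 years per growth lamina: 2633 × 5 = 13165 years.
Extension rate ≈ 801.8 / 13165 = 0.06 mm/yr.

0.06 mm/yr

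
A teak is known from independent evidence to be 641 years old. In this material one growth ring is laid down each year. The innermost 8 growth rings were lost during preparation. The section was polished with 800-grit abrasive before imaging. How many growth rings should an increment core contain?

Expected growth rings over 641 years: 641.
641 − 8 missed = 633 growth rings expected in the prepared section.

633 growth rings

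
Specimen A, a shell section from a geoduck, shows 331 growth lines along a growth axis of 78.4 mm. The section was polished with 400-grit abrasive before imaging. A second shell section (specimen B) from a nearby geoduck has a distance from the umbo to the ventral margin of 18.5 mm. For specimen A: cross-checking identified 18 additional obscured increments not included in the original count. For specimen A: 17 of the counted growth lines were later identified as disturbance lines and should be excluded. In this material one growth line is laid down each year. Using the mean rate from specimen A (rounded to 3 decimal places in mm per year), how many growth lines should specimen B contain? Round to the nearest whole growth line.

Specimen A: correcting the raw count gives 331 − 17 + 18 = 332 true growth lines.
A: Extension rate ≈ 78.4 / 332 = 0.236 mm per year.
Specimen B: 18.5 mm / 0.236 mm per year = 78.39 years ≈ 78 growth lines.

78 growth lines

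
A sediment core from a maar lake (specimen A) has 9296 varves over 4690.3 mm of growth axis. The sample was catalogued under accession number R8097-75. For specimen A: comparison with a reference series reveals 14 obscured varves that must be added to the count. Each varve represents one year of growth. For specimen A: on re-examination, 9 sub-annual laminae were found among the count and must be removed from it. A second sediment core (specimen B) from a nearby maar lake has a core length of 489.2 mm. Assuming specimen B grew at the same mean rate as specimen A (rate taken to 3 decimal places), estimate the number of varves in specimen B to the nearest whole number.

971 varves

Specimen A: correcting the raw count gives 9296 − 9 + 14 = 9301 true varves.
A: Mean rate = 4690.3 mm / 9301 years ≈ 0.504 mm/yr.
Specimen B: 489.2 mm / 0.504 mm per year = 970.63 years ≈ 971 varves.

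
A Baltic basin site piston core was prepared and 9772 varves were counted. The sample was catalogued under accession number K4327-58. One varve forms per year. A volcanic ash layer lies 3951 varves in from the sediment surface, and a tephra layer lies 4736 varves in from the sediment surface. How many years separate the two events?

The two markers are separated by 4736 − 3951 = 785 varves.
That is 785 years at one varve per year.

785 years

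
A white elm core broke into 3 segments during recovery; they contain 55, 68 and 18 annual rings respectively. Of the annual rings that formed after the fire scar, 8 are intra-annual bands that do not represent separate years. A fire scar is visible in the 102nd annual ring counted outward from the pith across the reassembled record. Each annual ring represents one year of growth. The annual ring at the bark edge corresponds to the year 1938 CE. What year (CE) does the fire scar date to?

1907 CE

Total annual rings = 55 + 68 + 18 = 141.
141 − 102 = 39 annual rings lie beyond the fire scar toward the bark edge.
Excluding 8 false annual rings: 39 − 8 = 31.
Counting back 31 years from 1938 CE places the fire scar in 1938 − 31 = 1907 CE.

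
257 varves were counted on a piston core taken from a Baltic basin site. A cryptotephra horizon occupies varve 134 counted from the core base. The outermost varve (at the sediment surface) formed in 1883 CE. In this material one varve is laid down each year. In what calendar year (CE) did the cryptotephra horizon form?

1760 CE

257 − 134 = 123 varves lie beyond the cryptotephra horizon toward the sediment surface.
Counting back 123 years from 1883 CE places the cryptotephra horizon in 1883 − 123 = 1760 CE.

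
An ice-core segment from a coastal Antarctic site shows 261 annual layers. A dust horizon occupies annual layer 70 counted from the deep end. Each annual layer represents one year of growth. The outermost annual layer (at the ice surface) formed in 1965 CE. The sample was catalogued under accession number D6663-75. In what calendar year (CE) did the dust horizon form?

Between annual layer 70 and the ice surface there are 261 − 70 = 191 annual layers.
The annual layer at the ice surface is 1965 CE, so the dust horizon dates to 1965 − 191 = 1774 CE.

1774 CE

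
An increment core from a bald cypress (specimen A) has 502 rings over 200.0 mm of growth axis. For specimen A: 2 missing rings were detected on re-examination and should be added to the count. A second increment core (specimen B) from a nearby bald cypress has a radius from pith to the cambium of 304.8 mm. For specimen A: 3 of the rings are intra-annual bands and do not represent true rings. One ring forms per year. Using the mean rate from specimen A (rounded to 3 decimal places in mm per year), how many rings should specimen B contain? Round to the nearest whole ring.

Specimen A: true ring count = 502 − 3 + 2 = 501.
A: Extension rate ≈ 200.0 / 501 = 0.399 mm/yr.
Specimen B: 304.8 mm / 0.399 mm per year = 763.91 years ≈ 764 rings.

764 rings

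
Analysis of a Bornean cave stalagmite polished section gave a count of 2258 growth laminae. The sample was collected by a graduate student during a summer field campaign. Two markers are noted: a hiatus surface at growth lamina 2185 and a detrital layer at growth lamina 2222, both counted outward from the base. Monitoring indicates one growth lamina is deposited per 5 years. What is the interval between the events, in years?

185 years

Separation: 2222 − 2185 = 37 growth laminae.
37 growth laminae at 5 years each span 37 × 5 = 185 years.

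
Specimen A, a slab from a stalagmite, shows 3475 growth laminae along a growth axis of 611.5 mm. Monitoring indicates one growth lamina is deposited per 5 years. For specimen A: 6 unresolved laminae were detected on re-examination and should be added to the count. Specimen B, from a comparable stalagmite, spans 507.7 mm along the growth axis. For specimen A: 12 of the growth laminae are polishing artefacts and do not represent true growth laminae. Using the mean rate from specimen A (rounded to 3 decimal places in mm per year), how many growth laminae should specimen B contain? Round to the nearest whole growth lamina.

2901 growth laminae

Specimen A: after corrections the count is 3475 − 12 + 6 = 3469 growth laminae.
Specimen A: at 5 years per growth lamina, 3469 × 5 = 17345 years.
A: Extension rate ≈ 611.5 / 17345 = 0.035 mm/year.
Specimen B: 507.7 mm / 0.035 mm per year = 14505.71 years; at 5 years per growth lamina that is 14505.71 / 5 ≈ 2901 growth laminae.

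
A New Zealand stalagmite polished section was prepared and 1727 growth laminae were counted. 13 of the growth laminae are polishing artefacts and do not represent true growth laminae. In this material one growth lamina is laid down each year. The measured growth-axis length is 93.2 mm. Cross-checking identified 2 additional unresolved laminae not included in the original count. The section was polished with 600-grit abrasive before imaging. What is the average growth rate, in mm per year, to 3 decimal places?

0.054 mm per year

After corrections the count is 1727 − 13 + 2 = 1716 growth laminae.
93.2 mm over 1716 years gives 93.2 / 1716 ≈ 0.054 mm per year.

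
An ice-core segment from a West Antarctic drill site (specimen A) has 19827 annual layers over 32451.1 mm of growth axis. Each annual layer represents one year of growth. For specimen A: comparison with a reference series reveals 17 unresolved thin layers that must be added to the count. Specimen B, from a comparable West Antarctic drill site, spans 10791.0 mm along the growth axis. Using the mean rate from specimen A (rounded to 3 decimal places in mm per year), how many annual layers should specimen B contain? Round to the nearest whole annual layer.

6600 annual layers

Specimen A: correcting the raw count gives 19827 + 17 = 19844 true annual layers.
A: Extension rate ≈ 32451.1 / 19844 = 1.635 mm per year.
Specimen B: 10791.0 mm / 1.635 mm per year = 6600.00 years ≈ 6600 annual layers.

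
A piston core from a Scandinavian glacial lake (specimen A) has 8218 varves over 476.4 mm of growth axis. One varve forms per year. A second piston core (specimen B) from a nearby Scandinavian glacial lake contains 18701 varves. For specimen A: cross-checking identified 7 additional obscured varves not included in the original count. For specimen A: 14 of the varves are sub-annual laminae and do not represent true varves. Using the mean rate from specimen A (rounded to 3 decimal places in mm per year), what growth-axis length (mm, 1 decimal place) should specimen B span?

1084.7 mm

Specimen A: correcting the raw count gives 8218 − 14 + 7 = 8211 true varves.
A: Mean rate = 476.4 mm / 8211 years ≈ 0.058 mm/yr.
Length of B = 0.058 × 18701 = 1084.7 mm.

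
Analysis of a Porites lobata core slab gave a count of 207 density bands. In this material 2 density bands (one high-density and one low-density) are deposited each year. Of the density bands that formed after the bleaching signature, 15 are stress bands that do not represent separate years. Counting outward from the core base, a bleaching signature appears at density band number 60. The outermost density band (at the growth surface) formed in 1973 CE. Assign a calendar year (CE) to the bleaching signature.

207 − 60 = 147 density bands lie beyond the bleaching signature toward the growth surface.
Excluding 15 false density bands: 147 − 15 = 132.
Dividing by 2 density bands per year: 132 / 2 = 66 years.
1973 − 66 = 1907 CE.

1907 CE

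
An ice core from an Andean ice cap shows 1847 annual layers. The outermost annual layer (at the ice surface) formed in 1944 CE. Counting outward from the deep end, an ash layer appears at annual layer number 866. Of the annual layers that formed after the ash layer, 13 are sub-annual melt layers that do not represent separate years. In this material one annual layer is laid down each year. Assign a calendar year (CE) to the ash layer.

976 CE

The ash layer sits at annual layer 866 from the deep end, so 1847 − 866 = 981 annual layers formed after it.
981 − 13 false = 968 true annual layers after the ash layer.
Counting back 968 years from 1944 CE places the ash layer in 1944 − 968 = 976 CE.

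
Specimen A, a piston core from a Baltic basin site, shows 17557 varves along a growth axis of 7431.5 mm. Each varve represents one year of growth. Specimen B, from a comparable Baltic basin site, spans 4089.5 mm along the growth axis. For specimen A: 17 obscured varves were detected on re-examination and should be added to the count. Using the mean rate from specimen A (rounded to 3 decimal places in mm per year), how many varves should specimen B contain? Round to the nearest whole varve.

9668 varves

Specimen A: correcting the raw count gives 17557 + 17 = 17574 true varves.
A: 7431.5 mm over 17574 years gives 7431.5 / 17574 ≈ 0.423 mm per year.
B spans 4089.5 / 0.423 = 9667.85 years ≈ 9668 varves.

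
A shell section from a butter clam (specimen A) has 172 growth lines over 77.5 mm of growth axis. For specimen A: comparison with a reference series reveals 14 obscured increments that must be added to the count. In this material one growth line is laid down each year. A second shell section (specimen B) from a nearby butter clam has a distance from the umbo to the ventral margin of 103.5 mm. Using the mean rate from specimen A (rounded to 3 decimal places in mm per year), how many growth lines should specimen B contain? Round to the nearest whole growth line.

Specimen A: correcting the raw count gives 172 + 14 = 186 true growth lines.
A: Extension rate ≈ 77.5 / 186 = 0.417 mm/yr.
B spans 103.5 / 0.417 = 248.20 years ≈ 248 growth lines.

248 growth lines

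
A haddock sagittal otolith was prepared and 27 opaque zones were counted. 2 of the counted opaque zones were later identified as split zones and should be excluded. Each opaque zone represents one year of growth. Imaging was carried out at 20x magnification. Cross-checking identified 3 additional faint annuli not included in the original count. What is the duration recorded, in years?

28 years

After corrections the count is 27 − 2 + 3 = 28 opaque zones.
At one opaque zone per year, that is 28 years.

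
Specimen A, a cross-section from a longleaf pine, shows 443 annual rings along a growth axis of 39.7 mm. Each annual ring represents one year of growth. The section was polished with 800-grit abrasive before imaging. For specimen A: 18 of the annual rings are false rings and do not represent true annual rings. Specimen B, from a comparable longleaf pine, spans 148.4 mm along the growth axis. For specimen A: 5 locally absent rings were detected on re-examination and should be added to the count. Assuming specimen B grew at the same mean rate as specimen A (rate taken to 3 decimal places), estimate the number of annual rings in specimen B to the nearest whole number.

1613 annual rings

Specimen A: correcting the raw count gives 443 − 18 + 5 = 430 true annual rings.
A: 39.7 mm over 430 years gives 39.7 / 430 ≈ 0.092 mm/yr.
For B, 148.4 / 0.092 = 1613.04 years ≈ 1613 annual rings.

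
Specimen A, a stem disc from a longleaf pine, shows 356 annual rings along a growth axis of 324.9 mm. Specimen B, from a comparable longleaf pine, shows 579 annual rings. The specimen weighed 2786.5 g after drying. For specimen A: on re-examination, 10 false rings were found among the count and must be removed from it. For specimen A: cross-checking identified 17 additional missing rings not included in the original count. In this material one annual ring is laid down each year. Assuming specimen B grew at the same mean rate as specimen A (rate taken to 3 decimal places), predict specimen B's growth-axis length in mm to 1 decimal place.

Specimen A: adjusted count: 356 − 10 + 17 = 363 annual rings.
A: Mean rate = 324.9 mm / 363 years ≈ 0.895 mm/year.
Length of B = 0.895 × 579 = 518.2 mm.

518.2 mm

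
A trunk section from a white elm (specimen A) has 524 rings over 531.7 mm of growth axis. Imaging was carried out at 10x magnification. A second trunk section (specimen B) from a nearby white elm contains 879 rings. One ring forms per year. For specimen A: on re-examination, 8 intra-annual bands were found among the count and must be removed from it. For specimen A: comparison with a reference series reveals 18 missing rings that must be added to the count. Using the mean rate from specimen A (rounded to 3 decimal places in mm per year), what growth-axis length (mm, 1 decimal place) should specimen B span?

875.5 mm

Specimen A: adjusted count: 524 − 8 + 18 = 534 rings.
A: Extension rate ≈ 531.7 / 534 = 0.996 mm per year.
Length of B = 0.996 × 879 = 875.5 mm.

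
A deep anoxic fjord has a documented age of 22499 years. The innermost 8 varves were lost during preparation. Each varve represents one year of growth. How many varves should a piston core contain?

One varve per year gives 22499 varves over 22499 years.
Subtracting the 8 varves not captured gives 22499 − 8 = 22491 varves in the record.

22491 varves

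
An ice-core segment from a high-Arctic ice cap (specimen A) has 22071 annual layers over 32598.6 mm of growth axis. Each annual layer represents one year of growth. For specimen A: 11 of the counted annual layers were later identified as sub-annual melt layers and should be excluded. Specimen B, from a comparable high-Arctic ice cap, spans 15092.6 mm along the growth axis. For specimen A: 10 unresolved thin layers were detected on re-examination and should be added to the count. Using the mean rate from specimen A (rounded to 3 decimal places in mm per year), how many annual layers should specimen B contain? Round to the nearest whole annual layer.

10218 annual layers

Specimen A: true annual layer count = 22071 − 11 + 10 = 22070.
A: Extension rate ≈ 32598.6 / 22070 = 1.477 mm per year.
Specimen B: 15092.6 mm / 1.477 mm per year = 10218.42 years ≈ 10218 annual layers.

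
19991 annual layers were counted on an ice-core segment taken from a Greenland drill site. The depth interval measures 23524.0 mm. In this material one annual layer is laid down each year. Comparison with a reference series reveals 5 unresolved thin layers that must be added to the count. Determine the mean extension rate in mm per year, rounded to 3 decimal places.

1.176 mm per year

After corrections the count is 19991 + 5 = 19996 annual layers.
Mean rate = 23524.0 mm / 19996 years ≈ 1.176 mm per year.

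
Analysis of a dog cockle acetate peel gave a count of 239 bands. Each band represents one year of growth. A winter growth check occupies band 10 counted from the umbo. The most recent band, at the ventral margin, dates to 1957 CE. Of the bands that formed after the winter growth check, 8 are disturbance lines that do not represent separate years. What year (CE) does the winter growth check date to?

The winter growth check sits at band 10 from the umbo, so 239 − 10 = 229 bands formed after it.
Excluding 8 false bands: 229 − 8 = 221.
1957 − 221 = 1736 CE.

1736 CE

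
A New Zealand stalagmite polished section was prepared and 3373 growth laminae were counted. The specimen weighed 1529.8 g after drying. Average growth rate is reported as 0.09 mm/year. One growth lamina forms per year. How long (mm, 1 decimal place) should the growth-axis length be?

3373 years of growth are recorded.
3373 years at 0.09 mm/year gives 0.09 × 3373 = 303.6 mm.

303.6 mm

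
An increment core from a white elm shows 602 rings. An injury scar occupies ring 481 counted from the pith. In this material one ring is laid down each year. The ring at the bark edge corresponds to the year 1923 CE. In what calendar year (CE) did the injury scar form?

Between ring 481 and the bark edge there are 602 − 481 = 121 rings.
Counting back 121 years from 1923 CE places the injury scar in 1923 − 121 = 1802 CE.

1802 CE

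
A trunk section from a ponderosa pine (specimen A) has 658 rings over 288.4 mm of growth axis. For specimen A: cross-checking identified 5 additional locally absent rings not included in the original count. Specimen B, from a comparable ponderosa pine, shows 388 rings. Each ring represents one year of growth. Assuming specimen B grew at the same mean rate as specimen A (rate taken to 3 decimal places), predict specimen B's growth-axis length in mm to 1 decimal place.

168.8 mm

Specimen A: adjusted count: 658 + 5 = 663 rings.
A: 288.4 mm over 663 years gives 288.4 / 663 ≈ 0.435 mm per year.
Length of B = 0.435 × 388 = 168.8 mm.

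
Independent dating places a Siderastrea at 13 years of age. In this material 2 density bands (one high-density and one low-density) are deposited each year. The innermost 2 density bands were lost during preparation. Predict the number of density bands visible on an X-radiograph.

24 density bands

13 years at 2 density bands per year gives 13 × 2 = 26 density bands.
26 − 2 missed = 24 density bands expected in the prepared section.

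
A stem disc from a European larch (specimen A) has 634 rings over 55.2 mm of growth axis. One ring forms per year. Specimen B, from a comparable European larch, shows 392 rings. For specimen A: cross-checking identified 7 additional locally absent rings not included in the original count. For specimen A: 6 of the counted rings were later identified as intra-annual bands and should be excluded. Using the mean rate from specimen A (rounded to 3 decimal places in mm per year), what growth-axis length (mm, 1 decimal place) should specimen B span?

34.1 mm

Specimen A: adjusted count: 634 − 6 + 7 = 635 rings.
A: 55.2 mm over 635 years gives 55.2 / 635 ≈ 0.087 mm/yr.
For B, 0.087 mm/year × 392 years = 34.1 mm.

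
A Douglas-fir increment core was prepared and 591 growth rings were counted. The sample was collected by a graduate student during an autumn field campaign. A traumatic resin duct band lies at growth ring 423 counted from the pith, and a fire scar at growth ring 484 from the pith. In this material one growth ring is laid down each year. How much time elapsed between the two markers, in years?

61 years

The two markers are separated by 484 − 423 = 61 growth rings.
That is 61 years at one growth ring per year.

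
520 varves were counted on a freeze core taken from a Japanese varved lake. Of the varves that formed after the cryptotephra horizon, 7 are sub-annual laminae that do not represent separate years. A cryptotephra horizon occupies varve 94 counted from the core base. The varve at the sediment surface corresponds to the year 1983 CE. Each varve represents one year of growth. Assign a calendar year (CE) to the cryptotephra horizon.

Between varve 94 and the sediment surface there are 520 − 94 = 426 varves.
426 − 7 false = 419 true varves after the cryptotephra horizon.
1983 − 419 = 1564 CE.

1564 CE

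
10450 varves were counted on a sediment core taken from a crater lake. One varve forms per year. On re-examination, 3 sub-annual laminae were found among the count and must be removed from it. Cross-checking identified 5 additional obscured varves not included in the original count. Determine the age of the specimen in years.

True varve count = 10450 − 3 + 5 = 10452.
With a one-to-one varve periodicity this is 10452 years.

10452 years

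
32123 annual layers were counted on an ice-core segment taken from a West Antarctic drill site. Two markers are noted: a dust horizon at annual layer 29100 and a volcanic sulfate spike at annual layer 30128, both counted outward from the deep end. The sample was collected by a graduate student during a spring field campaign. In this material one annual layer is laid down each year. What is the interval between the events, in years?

Separation: 30128 − 29100 = 1028 annual layers.
One annual layer per year makes the interval 1028 years.

1028 yr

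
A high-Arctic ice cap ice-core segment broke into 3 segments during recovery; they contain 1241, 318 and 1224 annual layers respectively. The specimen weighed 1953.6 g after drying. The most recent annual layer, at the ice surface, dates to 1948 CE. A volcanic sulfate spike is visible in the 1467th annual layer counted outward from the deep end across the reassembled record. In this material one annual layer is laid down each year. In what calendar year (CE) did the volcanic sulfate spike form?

Total annual layers = 1241 + 318 + 1224 = 2783.
Between annual layer 1467 and the ice surface there are 2783 − 1467 = 1316 annual layers.
1948 − 1316 = 632 CE.

632 CE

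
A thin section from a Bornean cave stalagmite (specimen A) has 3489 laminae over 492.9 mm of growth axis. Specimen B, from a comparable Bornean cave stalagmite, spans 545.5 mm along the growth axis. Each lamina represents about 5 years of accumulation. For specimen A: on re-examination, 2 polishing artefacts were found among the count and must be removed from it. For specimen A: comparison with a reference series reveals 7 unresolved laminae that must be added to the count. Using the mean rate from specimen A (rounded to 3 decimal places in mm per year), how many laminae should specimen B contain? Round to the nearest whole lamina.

3896 laminae

Specimen A: true lamina count = 3489 − 2 + 7 = 3494.
Specimen A: at 5 years per lamina, 3494 × 5 = 17470 years.
A: 492.9 mm over 17470 years gives 492.9 / 17470 ≈ 0.028 mm/yr.
B spans 545.5 / 0.028 = 19482.14 years; at 5 years per lamina that is 19482.14 / 5 ≈ 3896 laminae.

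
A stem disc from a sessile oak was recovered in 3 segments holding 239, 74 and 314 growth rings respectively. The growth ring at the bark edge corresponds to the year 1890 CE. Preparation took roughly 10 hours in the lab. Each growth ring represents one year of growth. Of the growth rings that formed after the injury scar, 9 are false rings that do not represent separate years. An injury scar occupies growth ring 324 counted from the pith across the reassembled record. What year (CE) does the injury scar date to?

1596 CE

Total growth rings = 239 + 74 + 314 = 627.
Between growth ring 324 and the bark edge there are 627 − 324 = 303 growth rings.
Excluding 9 false growth rings: 303 − 9 = 294.
Counting back 294 years from 1890 CE places the injury scar in 1890 − 294 = 1596 CE.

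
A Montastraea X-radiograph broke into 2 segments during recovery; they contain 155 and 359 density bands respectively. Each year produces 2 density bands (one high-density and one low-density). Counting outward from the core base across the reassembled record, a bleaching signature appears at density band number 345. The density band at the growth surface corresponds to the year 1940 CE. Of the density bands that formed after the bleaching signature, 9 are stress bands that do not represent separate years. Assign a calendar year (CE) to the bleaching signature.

Total density bands = 155 + 359 = 514.
Between density band 345 and the growth surface there are 514 − 345 = 169 density bands.
169 − 9 false = 160 true density bands after the bleaching signature.
With 2 density bands per year, 160 / 2 = 80 years.
Counting back 80 years from 1940 CE places the bleaching signature in 1940 − 80 = 1860 CE.

1860 CE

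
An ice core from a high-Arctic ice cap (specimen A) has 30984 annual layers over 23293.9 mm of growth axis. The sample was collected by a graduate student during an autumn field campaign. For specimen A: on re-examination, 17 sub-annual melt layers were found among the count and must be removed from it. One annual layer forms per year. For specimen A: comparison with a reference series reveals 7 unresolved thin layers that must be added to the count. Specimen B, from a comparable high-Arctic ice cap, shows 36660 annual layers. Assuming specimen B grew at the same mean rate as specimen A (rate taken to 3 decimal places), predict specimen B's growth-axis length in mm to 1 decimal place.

27568.3 mm

Specimen A: correcting the raw count gives 30984 − 17 + 7 = 30974 true annual layers.
A: 23293.9 mm over 30974 years gives 23293.9 / 30974 ≈ 0.752 mm/year.
For B, 0.752 mm/year × 36660 years = 27568.3 mm.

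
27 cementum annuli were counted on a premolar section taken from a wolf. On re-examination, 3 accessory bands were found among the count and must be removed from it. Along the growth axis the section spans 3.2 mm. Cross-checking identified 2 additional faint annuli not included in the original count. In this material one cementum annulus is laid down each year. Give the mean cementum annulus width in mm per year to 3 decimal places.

True cementum annulus count = 27 − 3 + 2 = 26.
Mean rate = 3.2 mm / 26 years ≈ 0.123 mm per year.

0.123 mm per year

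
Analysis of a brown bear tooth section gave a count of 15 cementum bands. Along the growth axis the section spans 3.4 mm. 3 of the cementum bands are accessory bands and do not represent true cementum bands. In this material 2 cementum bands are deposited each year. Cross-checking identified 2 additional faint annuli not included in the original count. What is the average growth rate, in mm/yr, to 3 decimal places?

0.486 mm/yr

After corrections the count is 15 − 3 + 2 = 14 cementum bands.
With 2 cementum bands per year, 14 / 2 = 7 years.
3.4 mm over 7 years gives 3.4 / 7 ≈ 0.486 mm/yr.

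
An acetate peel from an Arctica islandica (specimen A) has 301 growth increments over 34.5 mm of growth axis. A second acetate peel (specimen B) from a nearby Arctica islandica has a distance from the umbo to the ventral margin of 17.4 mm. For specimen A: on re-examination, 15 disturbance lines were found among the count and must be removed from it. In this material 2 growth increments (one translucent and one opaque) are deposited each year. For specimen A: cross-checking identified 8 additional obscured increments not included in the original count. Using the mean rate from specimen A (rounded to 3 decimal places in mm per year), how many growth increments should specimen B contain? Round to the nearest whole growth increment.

Specimen A: adjusted count: 301 − 15 + 8 = 294 growth increments.
Specimen A: with 2 growth increments per year, 294 / 2 = 147 years.
A: Mean rate = 34.5 mm / 147 years ≈ 0.235 mm/yr.
Specimen B: 17.4 mm / 0.235 mm per year = 74.04 years; at 2 growth increments per year that is 74.04 × 2 ≈ 148 growth increments.

148 growth increments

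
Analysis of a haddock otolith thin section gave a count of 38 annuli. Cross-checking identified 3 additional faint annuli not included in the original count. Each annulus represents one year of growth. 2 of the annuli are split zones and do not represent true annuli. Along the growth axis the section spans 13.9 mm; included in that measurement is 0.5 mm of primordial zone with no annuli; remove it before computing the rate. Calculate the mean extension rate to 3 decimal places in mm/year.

After corrections the count is 38 − 2 + 3 = 39 annuli.
The growth record spans 13.9 − 0.5 = 13.4 mm.
Mean rate = 13.4 mm / 39 years ≈ 0.344 mm/year.

0.344 mm/year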